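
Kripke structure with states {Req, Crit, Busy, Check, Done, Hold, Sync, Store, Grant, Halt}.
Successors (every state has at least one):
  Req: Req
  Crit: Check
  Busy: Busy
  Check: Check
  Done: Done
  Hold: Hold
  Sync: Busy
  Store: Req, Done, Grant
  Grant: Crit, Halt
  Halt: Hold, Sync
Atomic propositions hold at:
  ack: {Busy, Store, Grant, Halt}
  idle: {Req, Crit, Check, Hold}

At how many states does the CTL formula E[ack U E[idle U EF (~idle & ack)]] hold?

Sat(~idle) = {Busy, Done, Sync, Store, Grant, Halt}
Sat(~idle & ack) = {Busy, Store, Grant, Halt}
EF (~idle & ack): least fixpoint, start Z0 = {Busy, Store, Grant, Halt}, add states with some successor in Z. Z1 = {Busy, Sync, Store, Grant, Halt}; fixed.
Sat(EF (~idle & ack)) = {Busy, Sync, Store, Grant, Halt}
E[idle U EF (~idle & ack)]: least fixpoint, start Z0 = Sat(EF (~idle & ack)) = {Busy, Sync, Store, Grant, Halt}, add states in Sat(idle) with some successor in Z. Already a fixed point.
Sat(E[idle U EF (~idle & ack)]) = {Busy, Sync, Store, Grant, Halt}
E[ack U E[idle U EF (~idle & ack)]]: least fixpoint, start Z0 = Sat(E[idle U EF (~idle & ack)]) = {Busy, Sync, Store, Grant, Halt}, add states in Sat(ack) with some successor in Z. Already a fixed point.
Sat(E[ack U E[idle U EF (~idle & ack)]]) = {Busy, Sync, Store, Grant, Halt}
|Sat(E[ack U E[idle U EF (~idle & ack)]])| = |{Busy, Sync, Store, Grant, Halt}| = 5.

5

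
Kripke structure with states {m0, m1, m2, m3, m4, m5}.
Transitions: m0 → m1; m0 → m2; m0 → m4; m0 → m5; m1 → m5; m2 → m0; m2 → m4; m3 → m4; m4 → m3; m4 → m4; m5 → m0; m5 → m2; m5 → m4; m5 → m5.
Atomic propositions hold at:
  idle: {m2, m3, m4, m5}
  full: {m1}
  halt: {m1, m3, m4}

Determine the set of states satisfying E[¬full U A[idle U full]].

Sat(¬full) = {m0, m2, m3, m4, m5}
A[idle U full]: least fixpoint, start Z0 = Sat(full) = {m1}, add states in Sat(idle) with every successor in Z. Already a fixed point.
Sat(A[idle U full]) = {m1}
E[¬full U A[idle U full]]: least fixpoint, start Z0 = Sat(A[idle U full]) = {m1}, add states in Sat(¬full) with some successor in Z. Z1 = {m0, m1}; Z2 = {m0, m1, m2, m5}; fixed.
Sat(E[¬full U A[idle U full]]) = {m0, m1, m2, m5}

{m0, m1, m2, m5}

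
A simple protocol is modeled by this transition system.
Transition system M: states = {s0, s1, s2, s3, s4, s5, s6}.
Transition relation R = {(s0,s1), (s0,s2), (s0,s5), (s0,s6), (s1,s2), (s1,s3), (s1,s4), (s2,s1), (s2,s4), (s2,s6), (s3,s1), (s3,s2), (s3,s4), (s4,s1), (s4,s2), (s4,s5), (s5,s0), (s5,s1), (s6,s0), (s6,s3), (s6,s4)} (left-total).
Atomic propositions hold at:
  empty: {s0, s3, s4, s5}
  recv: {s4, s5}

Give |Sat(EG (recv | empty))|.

Sat(recv | empty) = {s0, s3, s4, s5}
EG (recv | empty): greatest fixpoint, start Z0 = {s0, s3, s4, s5}, keep only states in Sat with some successor in Z. Already a fixed point.
Sat(EG (recv | empty)) = {s0, s3, s4, s5}
|Sat(EG (recv | empty))| = |{s0, s3, s4, s5}| = 4.

4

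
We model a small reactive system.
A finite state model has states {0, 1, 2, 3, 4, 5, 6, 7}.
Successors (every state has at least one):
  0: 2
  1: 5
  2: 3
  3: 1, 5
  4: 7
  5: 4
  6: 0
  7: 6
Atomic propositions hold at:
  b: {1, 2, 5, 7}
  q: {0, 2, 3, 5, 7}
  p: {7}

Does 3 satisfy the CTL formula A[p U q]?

A[p U q]: least fixpoint, start Z0 = Sat(q) = {0, 2, 3, 5, 7}, add states in Sat(p) with every successor in Z. Already a fixed point.
Sat(A[p U q]) = {0, 2, 3, 5, 7}
3 ∈ Sat(A[p U q]) = {0, 2, 3, 5, 7}, so the formula holds at 3.

Yes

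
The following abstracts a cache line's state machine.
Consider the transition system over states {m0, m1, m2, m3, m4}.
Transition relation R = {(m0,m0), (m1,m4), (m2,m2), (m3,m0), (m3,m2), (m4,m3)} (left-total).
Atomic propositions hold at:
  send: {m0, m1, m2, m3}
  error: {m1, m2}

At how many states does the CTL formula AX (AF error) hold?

1

AF error: least fixpoint, start Z0 = {m1, m2}, add states with every successor in Z. Already a fixed point.
Sat(AF error) = {m1, m2}
Sat(AX (AF error)) = {s : every successor in {m1, m2}} = {m2}
|Sat(AX (AF error))| = |{m2}| = 1.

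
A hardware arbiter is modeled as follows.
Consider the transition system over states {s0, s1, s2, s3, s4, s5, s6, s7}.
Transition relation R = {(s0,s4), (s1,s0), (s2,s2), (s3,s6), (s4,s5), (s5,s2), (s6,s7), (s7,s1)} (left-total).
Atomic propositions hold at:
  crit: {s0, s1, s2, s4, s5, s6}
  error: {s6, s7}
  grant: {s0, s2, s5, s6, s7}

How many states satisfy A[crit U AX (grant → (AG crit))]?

7

AG crit: greatest fixpoint, start Z0 = {s0, s1, s2, s4, s5, s6}, keep only states in Sat with every successor in Z. Z1 = {s0, s1, s2, s4, s5}; fixed.
Sat(AG crit) = {s0, s1, s2, s4, s5}
Sat(grant → (AG crit)) = {s0, s1, s2, s3, s4, s5}
Sat(AX (grant → (AG crit))) = {s : every successor in {s0, s1, s2, s3, s4, s5}} = {s0, s1, s2, s4, s5, s7}
A[crit U AX (grant → (AG crit))]: least fixpoint, start Z0 = Sat(AX (grant → (AG crit))) = {s0, s1, s2, s4, s5, s7}, add states in Sat(crit) with every successor in Z. Z1 = {s0, s1, s2, s4, s5, s6, s7}; fixed.
Sat(A[crit U AX (grant → (AG crit))]) = {s0, s1, s2, s4, s5, s6, s7}
|Sat(A[crit U AX (grant → (AG crit))])| = |{s0, s1, s2, s4, s5, s6, s7}| = 7.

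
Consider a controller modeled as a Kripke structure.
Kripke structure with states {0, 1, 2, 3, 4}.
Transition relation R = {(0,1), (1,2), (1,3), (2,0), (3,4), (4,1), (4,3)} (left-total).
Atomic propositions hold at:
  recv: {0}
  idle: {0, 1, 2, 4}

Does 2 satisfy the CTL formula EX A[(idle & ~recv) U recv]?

Sat(~recv) = {1, 2, 3, 4}
Sat(idle & ~recv) = {1, 2, 4}
A[(idle & ~recv) U recv]: least fixpoint, start Z0 = Sat(recv) = {0}, add states in Sat(idle & ~recv) with every successor in Z. Z1 = {0, 2}; fixed.
Sat(A[(idle & ~recv) U recv]) = {0, 2}
Sat(EX A[(idle & ~recv) U recv]) = {s : some successor in {0, 2}} = {1, 2}
2 ∈ Sat(EX A[(idle & ~recv) U recv]) = {1, 2}, so the formula holds at 2.

Yes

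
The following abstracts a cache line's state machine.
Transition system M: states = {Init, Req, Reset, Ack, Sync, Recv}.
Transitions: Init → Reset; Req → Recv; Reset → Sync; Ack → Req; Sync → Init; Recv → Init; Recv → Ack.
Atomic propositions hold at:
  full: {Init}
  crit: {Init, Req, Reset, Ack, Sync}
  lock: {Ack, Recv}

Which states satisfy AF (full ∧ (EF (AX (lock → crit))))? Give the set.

Sat(lock → crit) = {Init, Req, Reset, Ack, Sync}
Sat(AX (lock → crit)) = {s : every successor in {Init, Req, Reset, Ack, Sync}} = {Init, Reset, Ack, Sync, Recv}
EF (AX (lock → crit)): least fixpoint, start Z0 = {Init, Reset, Ack, Sync, Recv}, add states with some successor in Z. Z1 = {Init, Req, Reset, Ack, Sync, Recv}; fixed.
Sat(EF (AX (lock → crit))) = {Init, Req, Reset, Ack, Sync, Recv}
Sat(full ∧ (EF (AX (lock → crit)))) = {Init}
AF (full ∧ (EF (AX (lock → crit)))): least fixpoint, start Z0 = {Init}, add states with every successor in Z. Z1 = {Init, Sync}; Z2 = {Init, Reset, Sync}; fixed.
Sat(AF (full ∧ (EF (AX (lock → crit))))) = {Init, Reset, Sync}

{Init, Reset, Sync}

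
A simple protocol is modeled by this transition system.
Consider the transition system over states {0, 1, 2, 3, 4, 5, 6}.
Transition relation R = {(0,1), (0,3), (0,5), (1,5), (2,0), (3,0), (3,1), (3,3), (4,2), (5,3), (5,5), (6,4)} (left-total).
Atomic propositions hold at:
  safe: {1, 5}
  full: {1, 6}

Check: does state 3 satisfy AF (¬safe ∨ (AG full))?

Sat(¬safe) = {0, 2, 3, 4, 6}
AG full: greatest fixpoint, start Z0 = {1, 6}, keep only states in Sat with every successor in Z. Z1 = ∅; fixed.
Sat(AG full) = ∅
Sat(¬safe ∨ (AG full)) = {0, 2, 3, 4, 6}
AF (¬safe ∨ (AG full)): least fixpoint, start Z0 = {0, 2, 3, 4, 6}, add states with every successor in Z. Already a fixed point.
Sat(AF (¬safe ∨ (AG full))) = {0, 2, 3, 4, 6}
3 ∈ Sat(AF (¬safe ∨ (AG full))) = {0, 2, 3, 4, 6}, so the formula holds at 3.

Yes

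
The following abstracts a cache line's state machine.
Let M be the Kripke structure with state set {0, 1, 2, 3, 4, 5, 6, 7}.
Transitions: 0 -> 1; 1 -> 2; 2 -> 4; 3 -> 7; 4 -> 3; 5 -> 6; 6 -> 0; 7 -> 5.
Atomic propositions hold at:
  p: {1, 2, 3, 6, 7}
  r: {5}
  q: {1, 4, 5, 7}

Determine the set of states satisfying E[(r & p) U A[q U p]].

{1, 2, 3, 4, 5, 6, 7}

Sat(r & p) = ∅
A[q U p]: least fixpoint, start Z0 = Sat(p) = {1, 2, 3, 6, 7}, add states in Sat(q) with every successor in Z. Z1 = {1, 2, 3, 4, 5, 6, 7}; fixed.
Sat(A[q U p]) = {1, 2, 3, 4, 5, 6, 7}
E[(r & p) U A[q U p]]: least fixpoint, start Z0 = Sat(A[q U p]) = {1, 2, 3, 4, 5, 6, 7}, add states in Sat(r & p) with some successor in Z. Already a fixed point.
Sat(E[(r & p) U A[q U p]]) = {1, 2, 3, 4, 5, 6, 7}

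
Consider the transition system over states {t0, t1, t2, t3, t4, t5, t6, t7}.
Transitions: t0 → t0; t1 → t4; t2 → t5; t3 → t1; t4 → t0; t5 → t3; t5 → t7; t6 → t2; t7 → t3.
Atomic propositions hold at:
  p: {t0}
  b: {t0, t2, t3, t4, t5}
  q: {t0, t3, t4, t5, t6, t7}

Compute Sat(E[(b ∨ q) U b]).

Sat(b ∨ q) = {t0, t2, t3, t4, t5, t6, t7}
E[(b ∨ q) U b]: least fixpoint, start Z0 = Sat(b) = {t0, t2, t3, t4, t5}, add states in Sat(b ∨ q) with some successor in Z. Z1 = {t0, t2, t3, t4, t5, t6, t7}; fixed.
Sat(E[(b ∨ q) U b]) = {t0, t2, t3, t4, t5, t6, t7}

{t0, t2, t3, t4, t5, t6, t7}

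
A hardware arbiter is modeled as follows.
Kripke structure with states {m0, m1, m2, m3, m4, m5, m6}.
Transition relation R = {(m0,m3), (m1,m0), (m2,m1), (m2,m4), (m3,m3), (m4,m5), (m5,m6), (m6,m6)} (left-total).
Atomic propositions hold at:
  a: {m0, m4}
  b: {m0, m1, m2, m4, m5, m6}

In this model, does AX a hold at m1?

Yes

Sat(AX a) = {s : every successor in {m0, m4}} = {m1}
m1 ∈ Sat(AX a) = {m1}, so the formula holds at m1.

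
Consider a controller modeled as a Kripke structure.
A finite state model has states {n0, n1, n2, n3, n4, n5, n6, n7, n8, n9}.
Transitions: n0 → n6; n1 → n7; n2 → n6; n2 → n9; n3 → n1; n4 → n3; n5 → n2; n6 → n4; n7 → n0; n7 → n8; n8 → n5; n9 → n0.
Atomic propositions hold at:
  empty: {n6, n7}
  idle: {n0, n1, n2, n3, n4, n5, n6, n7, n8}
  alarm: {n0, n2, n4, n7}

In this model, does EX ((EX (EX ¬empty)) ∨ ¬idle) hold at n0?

Sat(¬empty) = {n0, n1, n2, n3, n4, n5, n8, n9}
Sat(EX ¬empty) = {s : some successor in {n0, n1, n2, n3, n4, n5, n8, n9}} = {n2, n3, n4, n5, n6, n7, n8, n9}
Sat(EX (EX ¬empty)) = {s : some successor in {n2, n3, n4, n5, n6, n7, n8, n9}} = {n0, n1, n2, n4, n5, n6, n7, n8}
Sat(¬idle) = {n9}
Sat((EX (EX ¬empty)) ∨ ¬idle) = {n0, n1, n2, n4, n5, n6, n7, n8, n9}
Sat(EX ((EX (EX ¬empty)) ∨ ¬idle)) = {s : some successor in {n0, n1, n2, n4, n5, n6, n7, n8, n9}} = {n0, n1, n2, n3, n5, n6, n7, n8, n9}
n0 ∈ Sat(EX ((EX (EX ¬empty)) ∨ ¬idle)) = {n0, n1, n2, n3, n5, n6, n7, n8, n9}, so the formula holds at n0.

Yes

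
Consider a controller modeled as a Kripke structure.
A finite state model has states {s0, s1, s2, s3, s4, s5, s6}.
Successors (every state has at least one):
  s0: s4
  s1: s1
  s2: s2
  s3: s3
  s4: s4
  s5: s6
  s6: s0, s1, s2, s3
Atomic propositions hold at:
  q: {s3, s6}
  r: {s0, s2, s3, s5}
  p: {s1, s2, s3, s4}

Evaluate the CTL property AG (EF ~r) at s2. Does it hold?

No

Sat(~r) = {s1, s4, s6}
EF ~r: least fixpoint, start Z0 = {s1, s4, s6}, add states with some successor in Z. Z1 = {s0, s1, s4, s5, s6}; fixed.
Sat(EF ~r) = {s0, s1, s4, s5, s6}
AG (EF ~r): greatest fixpoint, start Z0 = {s0, s1, s4, s5, s6}, keep only states in Sat with every successor in Z. Z1 = {s0, s1, s4, s5}; Z2 = {s0, s1, s4}; fixed.
Sat(AG (EF ~r)) = {s0, s1, s4}
s2 ∉ Sat(AG (EF ~r)) = {s0, s1, s4}, so the formula does not hold at s2.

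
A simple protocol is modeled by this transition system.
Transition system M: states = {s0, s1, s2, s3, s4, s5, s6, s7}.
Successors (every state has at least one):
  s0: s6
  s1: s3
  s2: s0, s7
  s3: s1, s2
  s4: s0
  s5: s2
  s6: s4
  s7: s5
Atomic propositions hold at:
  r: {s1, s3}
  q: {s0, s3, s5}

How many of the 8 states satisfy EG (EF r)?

EF r: least fixpoint, start Z0 = {s1, s3}, add states with some successor in Z. Already a fixed point.
Sat(EF r) = {s1, s3}
EG (EF r): greatest fixpoint, start Z0 = {s1, s3}, keep only states in Sat with some successor in Z. Already a fixed point.
Sat(EG (EF r)) = {s1, s3}
|Sat(EG (EF r))| = |{s1, s3}| = 2.

2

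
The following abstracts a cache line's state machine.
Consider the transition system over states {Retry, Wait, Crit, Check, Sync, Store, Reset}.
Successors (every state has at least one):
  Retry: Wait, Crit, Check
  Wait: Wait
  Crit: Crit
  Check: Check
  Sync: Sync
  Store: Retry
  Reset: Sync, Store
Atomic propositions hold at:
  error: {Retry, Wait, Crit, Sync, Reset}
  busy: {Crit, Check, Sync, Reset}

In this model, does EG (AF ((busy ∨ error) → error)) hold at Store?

Sat(busy ∨ error) = {Retry, Wait, Crit, Check, Sync, Reset}
Sat((busy ∨ error) → error) = {Retry, Wait, Crit, Sync, Store, Reset}
AF ((busy ∨ error) → error): least fixpoint, start Z0 = {Retry, Wait, Crit, Sync, Store, Reset}, add states with every successor in Z. Already a fixed point.
Sat(AF ((busy ∨ error) → error)) = {Retry, Wait, Crit, Sync, Store, Reset}
EG (AF ((busy ∨ error) → error)): greatest fixpoint, start Z0 = {Retry, Wait, Crit, Sync, Store, Reset}, keep only states in Sat with some successor in Z. Already a fixed point.
Sat(EG (AF ((busy ∨ error) → error))) = {Retry, Wait, Crit, Sync, Store, Reset}
Store ∈ Sat(EG (AF ((busy ∨ error) → error))) = {Retry, Wait, Crit, Sync, Store, Reset}, so the formula holds at Store.

Yes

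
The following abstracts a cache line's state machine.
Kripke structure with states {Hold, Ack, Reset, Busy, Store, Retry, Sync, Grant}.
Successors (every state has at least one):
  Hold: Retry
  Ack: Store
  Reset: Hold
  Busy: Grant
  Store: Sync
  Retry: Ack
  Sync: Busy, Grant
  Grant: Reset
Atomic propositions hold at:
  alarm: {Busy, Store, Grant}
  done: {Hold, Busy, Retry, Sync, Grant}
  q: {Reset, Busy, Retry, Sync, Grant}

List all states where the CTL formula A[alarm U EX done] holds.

Sat(EX done) = {s : some successor in {Hold, Busy, Retry, Sync, Grant}} = {Hold, Reset, Busy, Store, Sync}
A[alarm U EX done]: least fixpoint, start Z0 = Sat(EX done) = {Hold, Reset, Busy, Store, Sync}, add states in Sat(alarm) with every successor in Z. Z1 = {Hold, Reset, Busy, Store, Sync, Grant}; fixed.
Sat(A[alarm U EX done]) = {Hold, Reset, Busy, Store, Sync, Grant}

{Hold, Reset, Busy, Store, Sync, Grant}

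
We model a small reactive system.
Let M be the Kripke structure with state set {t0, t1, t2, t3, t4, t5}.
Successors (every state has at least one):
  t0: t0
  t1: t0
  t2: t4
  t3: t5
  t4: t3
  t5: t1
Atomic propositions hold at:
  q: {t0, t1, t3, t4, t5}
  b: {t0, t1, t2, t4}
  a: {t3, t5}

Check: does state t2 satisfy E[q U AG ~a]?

Sat(~a) = {t0, t1, t2, t4}
AG ~a: greatest fixpoint, start Z0 = {t0, t1, t2, t4}, keep only states in Sat with every successor in Z. Z1 = {t0, t1, t2}; Z2 = {t0, t1}; fixed.
Sat(AG ~a) = {t0, t1}
E[q U AG ~a]: least fixpoint, start Z0 = Sat(AG ~a) = {t0, t1}, add states in Sat(q) with some successor in Z. Z1 = {t0, t1, t5}; Z2 = {t0, t1, t3, t5}; Z3 = {t0, t1, t3, t4, t5}; fixed.
Sat(E[q U AG ~a]) = {t0, t1, t3, t4, t5}
t2 ∉ Sat(E[q U AG ~a]) = {t0, t1, t3, t4, t5}, so the formula does not hold at t2.

No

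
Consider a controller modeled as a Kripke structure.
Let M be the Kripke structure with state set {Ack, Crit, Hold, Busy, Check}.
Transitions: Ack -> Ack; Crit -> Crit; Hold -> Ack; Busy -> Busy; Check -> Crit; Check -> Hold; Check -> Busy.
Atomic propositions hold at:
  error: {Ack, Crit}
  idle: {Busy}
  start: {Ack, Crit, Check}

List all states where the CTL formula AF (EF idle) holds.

{Busy, Check}

EF idle: least fixpoint, start Z0 = {Busy}, add states with some successor in Z. Z1 = {Busy, Check}; fixed.
Sat(EF idle) = {Busy, Check}
AF (EF idle): least fixpoint, start Z0 = {Busy, Check}, add states with every successor in Z. Already a fixed point.
Sat(AF (EF idle)) = {Busy, Check}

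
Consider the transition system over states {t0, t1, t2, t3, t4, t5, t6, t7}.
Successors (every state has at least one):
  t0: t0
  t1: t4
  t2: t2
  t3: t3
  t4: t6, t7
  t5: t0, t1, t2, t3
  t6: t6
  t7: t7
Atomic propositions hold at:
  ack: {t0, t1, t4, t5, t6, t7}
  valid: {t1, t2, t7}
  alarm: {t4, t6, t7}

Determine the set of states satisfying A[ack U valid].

{t1, t2, t7}

A[ack U valid]: least fixpoint, start Z0 = Sat(valid) = {t1, t2, t7}, add states in Sat(ack) with every successor in Z. Already a fixed point.
Sat(A[ack U valid]) = {t1, t2, t7}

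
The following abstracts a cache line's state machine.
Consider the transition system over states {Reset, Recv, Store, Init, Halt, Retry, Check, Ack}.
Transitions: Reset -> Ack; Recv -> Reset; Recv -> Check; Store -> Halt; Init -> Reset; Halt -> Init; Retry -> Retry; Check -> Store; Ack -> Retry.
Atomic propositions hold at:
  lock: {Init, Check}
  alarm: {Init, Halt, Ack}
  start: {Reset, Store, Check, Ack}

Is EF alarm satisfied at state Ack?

EF alarm: least fixpoint, start Z0 = {Init, Halt, Ack}, add states with some successor in Z. Z1 = {Reset, Store, Init, Halt, Ack}; Z2 = {Reset, Recv, Store, Init, Halt, Check, Ack}; fixed.
Sat(EF alarm) = {Reset, Recv, Store, Init, Halt, Check, Ack}
Ack ∈ Sat(EF alarm) = {Reset, Recv, Store, Init, Halt, Check, Ack}, so the formula holds at Ack.

Yes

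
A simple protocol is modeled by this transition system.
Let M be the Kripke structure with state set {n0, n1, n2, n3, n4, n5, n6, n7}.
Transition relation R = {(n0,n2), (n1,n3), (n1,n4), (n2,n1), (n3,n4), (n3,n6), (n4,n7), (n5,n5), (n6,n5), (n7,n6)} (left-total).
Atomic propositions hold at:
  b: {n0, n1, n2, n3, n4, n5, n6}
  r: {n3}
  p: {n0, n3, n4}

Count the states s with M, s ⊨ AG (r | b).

2

Sat(r | b) = {n0, n1, n2, n3, n4, n5, n6}
AG (r | b): greatest fixpoint, start Z0 = {n0, n1, n2, n3, n4, n5, n6}, keep only states in Sat with every successor in Z. Z1 = {n0, n1, n2, n3, n5, n6}; Z2 = {n0, n2, n5, n6}; Z3 = {n0, n5, n6}; Z4 = {n5, n6}; fixed.
Sat(AG (r | b)) = {n5, n6}
|Sat(AG (r | b))| = |{n5, n6}| = 2.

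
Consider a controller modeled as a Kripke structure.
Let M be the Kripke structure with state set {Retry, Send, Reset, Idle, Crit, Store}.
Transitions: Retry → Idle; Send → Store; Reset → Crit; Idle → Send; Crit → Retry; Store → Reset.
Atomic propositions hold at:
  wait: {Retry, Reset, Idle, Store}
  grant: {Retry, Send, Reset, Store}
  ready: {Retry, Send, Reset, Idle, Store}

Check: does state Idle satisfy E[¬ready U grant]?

No

Sat(¬ready) = {Crit}
E[¬ready U grant]: least fixpoint, start Z0 = Sat(grant) = {Retry, Send, Reset, Store}, add states in Sat(¬ready) with some successor in Z. Z1 = {Retry, Send, Reset, Crit, Store}; fixed.
Sat(E[¬ready U grant]) = {Retry, Send, Reset, Crit, Store}
Idle ∉ Sat(E[¬ready U grant]) = {Retry, Send, Reset, Crit, Store}, so the formula does not hold at Idle.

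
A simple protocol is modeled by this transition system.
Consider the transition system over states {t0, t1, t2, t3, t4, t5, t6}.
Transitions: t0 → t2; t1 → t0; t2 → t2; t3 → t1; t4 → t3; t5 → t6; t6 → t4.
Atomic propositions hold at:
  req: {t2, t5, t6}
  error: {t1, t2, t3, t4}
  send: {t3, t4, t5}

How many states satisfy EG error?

1

EG error: greatest fixpoint, start Z0 = {t1, t2, t3, t4}, keep only states in Sat with some successor in Z. Z1 = {t2, t3, t4}; Z2 = {t2, t4}; Z3 = {t2}; fixed.
Sat(EG error) = {t2}
|Sat(EG error)| = |{t2}| = 1.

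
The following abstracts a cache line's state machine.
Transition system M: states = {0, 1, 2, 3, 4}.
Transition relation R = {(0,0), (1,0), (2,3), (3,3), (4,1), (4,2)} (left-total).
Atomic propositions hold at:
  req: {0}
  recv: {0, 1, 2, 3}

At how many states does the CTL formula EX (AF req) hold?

3

AF req: least fixpoint, start Z0 = {0}, add states with every successor in Z. Z1 = {0, 1}; fixed.
Sat(AF req) = {0, 1}
Sat(EX (AF req)) = {s : some successor in {0, 1}} = {0, 1, 4}
|Sat(EX (AF req))| = |{0, 1, 4}| = 3.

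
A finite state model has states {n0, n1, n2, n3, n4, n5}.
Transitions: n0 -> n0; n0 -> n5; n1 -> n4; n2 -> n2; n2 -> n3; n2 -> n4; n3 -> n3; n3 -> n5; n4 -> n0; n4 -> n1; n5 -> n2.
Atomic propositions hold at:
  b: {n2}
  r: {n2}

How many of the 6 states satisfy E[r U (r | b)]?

1

Sat(r | b) = {n2}
E[r U (r | b)]: least fixpoint, start Z0 = Sat((r | b)) = {n2}, add states in Sat(r) with some successor in Z. Already a fixed point.
Sat(E[r U (r | b)]) = {n2}
|Sat(E[r U (r | b)])| = |{n2}| = 1.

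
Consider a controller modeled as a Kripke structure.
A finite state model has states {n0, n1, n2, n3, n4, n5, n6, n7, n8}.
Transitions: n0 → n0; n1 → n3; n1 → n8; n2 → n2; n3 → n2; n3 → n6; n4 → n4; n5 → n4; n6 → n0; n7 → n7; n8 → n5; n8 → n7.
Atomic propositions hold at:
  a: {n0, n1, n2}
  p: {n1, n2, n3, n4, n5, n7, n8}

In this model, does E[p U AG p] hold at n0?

No

AG p: greatest fixpoint, start Z0 = {n1, n2, n3, n4, n5, n7, n8}, keep only states in Sat with every successor in Z. Z1 = {n1, n2, n4, n5, n7, n8}; Z2 = {n2, n4, n5, n7, n8}; fixed.
Sat(AG p) = {n2, n4, n5, n7, n8}
E[p U AG p]: least fixpoint, start Z0 = Sat(AG p) = {n2, n4, n5, n7, n8}, add states in Sat(p) with some successor in Z. Z1 = {n1, n2, n3, n4, n5, n7, n8}; fixed.
Sat(E[p U AG p]) = {n1, n2, n3, n4, n5, n7, n8}
n0 ∉ Sat(E[p U AG p]) = {n1, n2, n3, n4, n5, n7, n8}, so the formula does not hold at n0.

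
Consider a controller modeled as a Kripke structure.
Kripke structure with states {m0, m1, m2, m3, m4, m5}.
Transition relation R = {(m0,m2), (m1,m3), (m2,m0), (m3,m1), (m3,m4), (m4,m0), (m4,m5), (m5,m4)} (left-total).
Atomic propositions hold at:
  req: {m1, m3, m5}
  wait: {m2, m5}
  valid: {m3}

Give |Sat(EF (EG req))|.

EG req: greatest fixpoint, start Z0 = {m1, m3, m5}, keep only states in Sat with some successor in Z. Z1 = {m1, m3}; fixed.
Sat(EG req) = {m1, m3}
EF (EG req): least fixpoint, start Z0 = {m1, m3}, add states with some successor in Z. Already a fixed point.
Sat(EF (EG req)) = {m1, m3}
|Sat(EF (EG req))| = |{m1, m3}| = 2.

2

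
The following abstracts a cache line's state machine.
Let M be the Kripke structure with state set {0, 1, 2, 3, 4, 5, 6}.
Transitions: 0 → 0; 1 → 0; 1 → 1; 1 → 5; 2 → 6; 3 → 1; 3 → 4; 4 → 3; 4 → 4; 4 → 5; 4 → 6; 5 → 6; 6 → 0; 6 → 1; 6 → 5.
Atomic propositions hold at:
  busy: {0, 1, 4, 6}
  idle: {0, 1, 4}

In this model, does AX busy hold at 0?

Sat(AX busy) = {s : every successor in {0, 1, 4, 6}} = {0, 2, 3, 5}
0 ∈ Sat(AX busy) = {0, 2, 3, 5}, so the formula holds at 0.

Yes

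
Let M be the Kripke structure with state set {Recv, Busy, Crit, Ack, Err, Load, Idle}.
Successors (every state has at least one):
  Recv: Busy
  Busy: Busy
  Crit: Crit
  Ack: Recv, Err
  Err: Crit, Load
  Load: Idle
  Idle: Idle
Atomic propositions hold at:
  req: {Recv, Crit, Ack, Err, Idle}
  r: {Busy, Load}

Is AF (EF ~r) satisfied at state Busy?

Sat(~r) = {Recv, Crit, Ack, Err, Idle}
EF ~r: least fixpoint, start Z0 = {Recv, Crit, Ack, Err, Idle}, add states with some successor in Z. Z1 = {Recv, Crit, Ack, Err, Load, Idle}; fixed.
Sat(EF ~r) = {Recv, Crit, Ack, Err, Load, Idle}
AF (EF ~r): least fixpoint, start Z0 = {Recv, Crit, Ack, Err, Load, Idle}, add states with every successor in Z. Already a fixed point.
Sat(AF (EF ~r)) = {Recv, Crit, Ack, Err, Load, Idle}
Busy ∉ Sat(AF (EF ~r)) = {Recv, Crit, Ack, Err, Load, Idle}, so the formula does not hold at Busy.

No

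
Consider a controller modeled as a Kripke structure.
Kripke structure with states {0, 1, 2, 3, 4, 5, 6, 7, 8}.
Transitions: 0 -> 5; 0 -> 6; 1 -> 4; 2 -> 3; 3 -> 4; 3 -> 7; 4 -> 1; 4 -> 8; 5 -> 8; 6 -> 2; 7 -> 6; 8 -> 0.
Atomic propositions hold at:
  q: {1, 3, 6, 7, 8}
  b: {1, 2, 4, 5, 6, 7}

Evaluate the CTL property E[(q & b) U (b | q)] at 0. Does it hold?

Sat(q & b) = {1, 6, 7}
Sat(b | q) = {1, 2, 3, 4, 5, 6, 7, 8}
E[(q & b) U (b | q)]: least fixpoint, start Z0 = Sat((b | q)) = {1, 2, 3, 4, 5, 6, 7, 8}, add states in Sat(q & b) with some successor in Z. Already a fixed point.
Sat(E[(q & b) U (b | q)]) = {1, 2, 3, 4, 5, 6, 7, 8}
0 ∉ Sat(E[(q & b) U (b | q)]) = {1, 2, 3, 4, 5, 6, 7, 8}, so the formula does not hold at 0.

No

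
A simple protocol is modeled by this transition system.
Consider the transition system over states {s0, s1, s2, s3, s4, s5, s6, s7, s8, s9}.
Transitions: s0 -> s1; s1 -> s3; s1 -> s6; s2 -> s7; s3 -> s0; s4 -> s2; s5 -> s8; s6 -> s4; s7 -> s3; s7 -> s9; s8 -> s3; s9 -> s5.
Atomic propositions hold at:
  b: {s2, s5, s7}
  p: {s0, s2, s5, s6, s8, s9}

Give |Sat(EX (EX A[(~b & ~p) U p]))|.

Sat(~b) = {s0, s1, s3, s4, s6, s8, s9}
Sat(~p) = {s1, s3, s4, s7}
Sat(~b & ~p) = {s1, s3, s4}
A[(~b & ~p) U p]: least fixpoint, start Z0 = Sat(p) = {s0, s2, s5, s6, s8, s9}, add states in Sat(~b & ~p) with every successor in Z. Z1 = {s0, s2, s3, s4, s5, s6, s8, s9}; Z2 = {s0, s1, s2, s3, s4, s5, s6, s8, s9}; fixed.
Sat(A[(~b & ~p) U p]) = {s0, s1, s2, s3, s4, s5, s6, s8, s9}
Sat(EX A[(~b & ~p) U p]) = {s : some successor in {s0, s1, s2, s3, s4, s5, s6, s8, s9}} = {s0, s1, s3, s4, s5, s6, s7, s8, s9}
Sat(EX (EX A[(~b & ~p) U p])) = {s : some successor in {s0, s1, s3, s4, s5, s6, s7, s8, s9}} = {s0, s1, s2, s3, s5, s6, s7, s8, s9}
|Sat(EX (EX A[(~b & ~p) U p]))| = |{s0, s1, s2, s3, s5, s6, s7, s8, s9}| = 9.

9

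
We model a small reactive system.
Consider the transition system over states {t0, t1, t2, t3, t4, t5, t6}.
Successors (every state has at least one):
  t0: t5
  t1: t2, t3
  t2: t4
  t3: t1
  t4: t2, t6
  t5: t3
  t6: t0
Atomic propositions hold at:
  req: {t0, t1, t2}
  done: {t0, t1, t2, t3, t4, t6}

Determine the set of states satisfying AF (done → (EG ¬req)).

{t0, t5, t6}

Sat(¬req) = {t3, t4, t5, t6}
EG ¬req: greatest fixpoint, start Z0 = {t3, t4, t5, t6}, keep only states in Sat with some successor in Z. Z1 = {t4, t5}; Z2 = ∅; fixed.
Sat(EG ¬req) = ∅
Sat(done → (EG ¬req)) = {t5}
AF (done → (EG ¬req)): least fixpoint, start Z0 = {t5}, add states with every successor in Z. Z1 = {t0, t5}; Z2 = {t0, t5, t6}; fixed.
Sat(AF (done → (EG ¬req))) = {t0, t5, t6}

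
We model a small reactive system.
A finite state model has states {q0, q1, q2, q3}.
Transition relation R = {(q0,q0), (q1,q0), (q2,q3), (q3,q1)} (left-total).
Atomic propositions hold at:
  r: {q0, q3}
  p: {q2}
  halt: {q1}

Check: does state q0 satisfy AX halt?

No

Sat(AX halt) = {s : every successor in {q1}} = {q3}
q0 ∉ Sat(AX halt) = {q3}, so the formula does not hold at q0.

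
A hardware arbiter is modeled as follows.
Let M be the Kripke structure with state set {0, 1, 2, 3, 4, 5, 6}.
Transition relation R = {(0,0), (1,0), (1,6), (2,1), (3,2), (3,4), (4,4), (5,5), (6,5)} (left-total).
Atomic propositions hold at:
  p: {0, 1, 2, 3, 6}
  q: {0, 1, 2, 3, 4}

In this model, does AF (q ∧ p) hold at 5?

No

Sat(q ∧ p) = {0, 1, 2, 3}
AF (q ∧ p): least fixpoint, start Z0 = {0, 1, 2, 3}, add states with every successor in Z. Already a fixed point.
Sat(AF (q ∧ p)) = {0, 1, 2, 3}
5 ∉ Sat(AF (q ∧ p)) = {0, 1, 2, 3}, so the formula does not hold at 5.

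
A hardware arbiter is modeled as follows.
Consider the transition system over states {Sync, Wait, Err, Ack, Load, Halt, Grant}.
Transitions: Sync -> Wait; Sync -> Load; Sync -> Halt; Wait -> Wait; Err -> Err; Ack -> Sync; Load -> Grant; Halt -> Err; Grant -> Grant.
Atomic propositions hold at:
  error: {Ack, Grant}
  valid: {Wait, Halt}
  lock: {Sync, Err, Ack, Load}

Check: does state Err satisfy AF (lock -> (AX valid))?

Sat(AX valid) = {s : every successor in {Wait, Halt}} = {Wait}
Sat(lock -> (AX valid)) = {Wait, Halt, Grant}
AF (lock -> (AX valid)): least fixpoint, start Z0 = {Wait, Halt, Grant}, add states with every successor in Z. Z1 = {Wait, Load, Halt, Grant}; Z2 = {Sync, Wait, Load, Halt, Grant}; Z3 = {Sync, Wait, Ack, Load, Halt, Grant}; fixed.
Sat(AF (lock -> (AX valid))) = {Sync, Wait, Ack, Load, Halt, Grant}
Err ∉ Sat(AF (lock -> (AX valid))) = {Sync, Wait, Ack, Load, Halt, Grant}, so the formula does not hold at Err.

No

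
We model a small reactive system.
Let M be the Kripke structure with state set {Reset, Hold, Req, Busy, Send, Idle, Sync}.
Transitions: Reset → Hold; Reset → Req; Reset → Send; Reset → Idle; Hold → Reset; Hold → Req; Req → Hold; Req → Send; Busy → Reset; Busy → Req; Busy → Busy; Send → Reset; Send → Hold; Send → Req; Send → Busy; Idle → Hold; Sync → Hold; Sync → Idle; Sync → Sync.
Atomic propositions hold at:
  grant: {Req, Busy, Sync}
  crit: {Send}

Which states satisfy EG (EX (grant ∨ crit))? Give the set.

{Reset, Hold, Req, Busy, Send, Sync}

Sat(grant ∨ crit) = {Req, Busy, Send, Sync}
Sat(EX (grant ∨ crit)) = {s : some successor in {Req, Busy, Send, Sync}} = {Reset, Hold, Req, Busy, Send, Sync}
EG (EX (grant ∨ crit)): greatest fixpoint, start Z0 = {Reset, Hold, Req, Busy, Send, Sync}, keep only states in Sat with some successor in Z. Already a fixed point.
Sat(EG (EX (grant ∨ crit))) = {Reset, Hold, Req, Busy, Send, Sync}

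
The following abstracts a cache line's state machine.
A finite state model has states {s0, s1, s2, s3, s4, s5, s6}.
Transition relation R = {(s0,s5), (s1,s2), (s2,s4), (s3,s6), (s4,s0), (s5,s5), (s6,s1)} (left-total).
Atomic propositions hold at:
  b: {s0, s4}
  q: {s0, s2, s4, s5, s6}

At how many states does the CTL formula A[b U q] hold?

A[b U q]: least fixpoint, start Z0 = Sat(q) = {s0, s2, s4, s5, s6}, add states in Sat(b) with every successor in Z. Already a fixed point.
Sat(A[b U q]) = {s0, s2, s4, s5, s6}
|Sat(A[b U q])| = |{s0, s2, s4, s5, s6}| = 5.

5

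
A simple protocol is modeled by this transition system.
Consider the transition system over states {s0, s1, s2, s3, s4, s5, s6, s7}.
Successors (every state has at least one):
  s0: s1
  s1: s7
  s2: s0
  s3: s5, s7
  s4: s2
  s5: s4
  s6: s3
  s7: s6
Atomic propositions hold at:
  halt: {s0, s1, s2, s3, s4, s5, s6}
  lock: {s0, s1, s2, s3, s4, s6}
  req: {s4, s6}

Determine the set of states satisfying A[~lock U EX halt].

{s0, s2, s3, s4, s5, s6, s7}

Sat(~lock) = {s5, s7}
Sat(EX halt) = {s : some successor in {s0, s1, s2, s3, s4, s5, s6}} = {s0, s2, s3, s4, s5, s6, s7}
A[~lock U EX halt]: least fixpoint, start Z0 = Sat(EX halt) = {s0, s2, s3, s4, s5, s6, s7}, add states in Sat(~lock) with every successor in Z. Already a fixed point.
Sat(A[~lock U EX halt]) = {s0, s2, s3, s4, s5, s6, s7}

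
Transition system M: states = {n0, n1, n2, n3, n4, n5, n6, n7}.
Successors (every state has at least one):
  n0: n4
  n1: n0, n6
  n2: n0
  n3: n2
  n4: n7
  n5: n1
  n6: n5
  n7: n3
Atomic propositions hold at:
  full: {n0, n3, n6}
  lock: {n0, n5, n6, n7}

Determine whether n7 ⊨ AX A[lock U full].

A[lock U full]: least fixpoint, start Z0 = Sat(full) = {n0, n3, n6}, add states in Sat(lock) with every successor in Z. Z1 = {n0, n3, n6, n7}; fixed.
Sat(A[lock U full]) = {n0, n3, n6, n7}
Sat(AX A[lock U full]) = {s : every successor in {n0, n3, n6, n7}} = {n1, n2, n4, n7}
n7 ∈ Sat(AX A[lock U full]) = {n1, n2, n4, n7}, so the formula holds at n7.

Yes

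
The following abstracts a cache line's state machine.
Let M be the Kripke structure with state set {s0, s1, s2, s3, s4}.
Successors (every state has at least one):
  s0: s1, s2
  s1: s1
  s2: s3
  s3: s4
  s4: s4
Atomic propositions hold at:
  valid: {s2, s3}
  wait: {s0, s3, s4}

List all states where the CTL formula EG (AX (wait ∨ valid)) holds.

{s2, s3, s4}

Sat(wait ∨ valid) = {s0, s2, s3, s4}
Sat(AX (wait ∨ valid)) = {s : every successor in {s0, s2, s3, s4}} = {s2, s3, s4}
EG (AX (wait ∨ valid)): greatest fixpoint, start Z0 = {s2, s3, s4}, keep only states in Sat with some successor in Z. Already a fixed point.
Sat(EG (AX (wait ∨ valid))) = {s2, s3, s4}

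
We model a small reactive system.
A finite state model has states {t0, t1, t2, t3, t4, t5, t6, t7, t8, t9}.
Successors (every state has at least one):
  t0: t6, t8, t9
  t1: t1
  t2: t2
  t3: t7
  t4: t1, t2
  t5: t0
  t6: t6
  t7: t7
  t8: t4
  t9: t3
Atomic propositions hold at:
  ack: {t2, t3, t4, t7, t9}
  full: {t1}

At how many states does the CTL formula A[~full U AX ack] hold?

5

Sat(~full) = {t0, t2, t3, t4, t5, t6, t7, t8, t9}
Sat(AX ack) = {s : every successor in {t2, t3, t4, t7, t9}} = {t2, t3, t7, t8, t9}
A[~full U AX ack]: least fixpoint, start Z0 = Sat(AX ack) = {t2, t3, t7, t8, t9}, add states in Sat(~full) with every successor in Z. Already a fixed point.
Sat(A[~full U AX ack]) = {t2, t3, t7, t8, t9}
|Sat(A[~full U AX ack])| = |{t2, t3, t7, t8, t9}| = 5.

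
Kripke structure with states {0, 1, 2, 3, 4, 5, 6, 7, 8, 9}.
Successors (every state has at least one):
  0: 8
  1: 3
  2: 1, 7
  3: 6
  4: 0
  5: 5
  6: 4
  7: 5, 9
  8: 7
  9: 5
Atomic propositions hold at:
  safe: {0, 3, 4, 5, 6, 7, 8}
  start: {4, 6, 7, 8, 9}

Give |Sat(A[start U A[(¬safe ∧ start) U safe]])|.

Sat(¬safe) = {1, 2, 9}
Sat(¬safe ∧ start) = {9}
A[(¬safe ∧ start) U safe]: least fixpoint, start Z0 = Sat(safe) = {0, 3, 4, 5, 6, 7, 8}, add states in Sat(¬safe ∧ start) with every successor in Z. Z1 = {0, 3, 4, 5, 6, 7, 8, 9}; fixed.
Sat(A[(¬safe ∧ start) U safe]) = {0, 3, 4, 5, 6, 7, 8, 9}
A[start U A[(¬safe ∧ start) U safe]]: least fixpoint, start Z0 = Sat(A[(¬safe ∧ start) U safe]) = {0, 3, 4, 5, 6, 7, 8, 9}, add states in Sat(start) with every successor in Z. Already a fixed point.
Sat(A[start U A[(¬safe ∧ start) U safe]]) = {0, 3, 4, 5, 6, 7, 8, 9}
|Sat(A[start U A[(¬safe ∧ start) U safe]])| = |{0, 3, 4, 5, 6, 7, 8, 9}| = 8.

8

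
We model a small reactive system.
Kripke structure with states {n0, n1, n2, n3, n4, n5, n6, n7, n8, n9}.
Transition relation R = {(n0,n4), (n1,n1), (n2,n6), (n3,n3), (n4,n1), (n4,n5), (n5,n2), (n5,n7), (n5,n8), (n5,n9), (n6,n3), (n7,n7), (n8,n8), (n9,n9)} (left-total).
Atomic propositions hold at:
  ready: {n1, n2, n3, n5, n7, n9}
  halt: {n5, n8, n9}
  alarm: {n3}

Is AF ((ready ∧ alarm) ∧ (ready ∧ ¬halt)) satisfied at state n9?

Sat(ready ∧ alarm) = {n3}
Sat(¬halt) = {n0, n1, n2, n3, n4, n6, n7}
Sat(ready ∧ ¬halt) = {n1, n2, n3, n7}
Sat((ready ∧ alarm) ∧ (ready ∧ ¬halt)) = {n3}
AF ((ready ∧ alarm) ∧ (ready ∧ ¬halt)): least fixpoint, start Z0 = {n3}, add states with every successor in Z. Z1 = {n3, n6}; Z2 = {n2, n3, n6}; fixed.
Sat(AF ((ready ∧ alarm) ∧ (ready ∧ ¬halt))) = {n2, n3, n6}
n9 ∉ Sat(AF ((ready ∧ alarm) ∧ (ready ∧ ¬halt))) = {n2, n3, n6}, so the formula does not hold at n9.

No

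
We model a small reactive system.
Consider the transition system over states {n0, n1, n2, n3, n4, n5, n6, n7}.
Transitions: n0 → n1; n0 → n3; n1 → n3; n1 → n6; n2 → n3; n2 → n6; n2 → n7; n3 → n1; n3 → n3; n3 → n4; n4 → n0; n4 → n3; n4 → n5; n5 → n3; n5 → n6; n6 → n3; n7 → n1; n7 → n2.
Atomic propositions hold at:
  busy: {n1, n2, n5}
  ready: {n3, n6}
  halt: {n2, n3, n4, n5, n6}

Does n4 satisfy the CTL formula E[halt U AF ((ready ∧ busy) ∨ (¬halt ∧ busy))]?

Yes

Sat(ready ∧ busy) = ∅
Sat(¬halt) = {n0, n1, n7}
Sat(¬halt ∧ busy) = {n1}
Sat((ready ∧ busy) ∨ (¬halt ∧ busy)) = {n1}
AF ((ready ∧ busy) ∨ (¬halt ∧ busy)): least fixpoint, start Z0 = {n1}, add states with every successor in Z. Already a fixed point.
Sat(AF ((ready ∧ busy) ∨ (¬halt ∧ busy))) = {n1}
E[halt U AF ((ready ∧ busy) ∨ (¬halt ∧ busy))]: least fixpoint, start Z0 = Sat(AF ((ready ∧ busy) ∨ (¬halt ∧ busy))) = {n1}, add states in Sat(halt) with some successor in Z. Z1 = {n1, n3}; Z2 = {n1, n2, n3, n4, n5, n6}; fixed.
Sat(E[halt U AF ((ready ∧ busy) ∨ (¬halt ∧ busy))]) = {n1, n2, n3, n4, n5, n6}
n4 ∈ Sat(E[halt U AF ((ready ∧ busy) ∨ (¬halt ∧ busy))]) = {n1, n2, n3, n4, n5, n6}, so the formula holds at n4.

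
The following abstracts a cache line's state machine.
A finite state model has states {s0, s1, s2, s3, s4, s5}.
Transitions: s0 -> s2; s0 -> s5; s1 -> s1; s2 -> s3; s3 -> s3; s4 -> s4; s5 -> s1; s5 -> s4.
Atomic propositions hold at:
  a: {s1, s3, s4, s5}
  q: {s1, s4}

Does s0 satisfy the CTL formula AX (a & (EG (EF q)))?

EF q: least fixpoint, start Z0 = {s1, s4}, add states with some successor in Z. Z1 = {s1, s4, s5}; Z2 = {s0, s1, s4, s5}; fixed.
Sat(EF q) = {s0, s1, s4, s5}
EG (EF q): greatest fixpoint, start Z0 = {s0, s1, s4, s5}, keep only states in Sat with some successor in Z. Already a fixed point.
Sat(EG (EF q)) = {s0, s1, s4, s5}
Sat(a & (EG (EF q))) = {s1, s4, s5}
Sat(AX (a & (EG (EF q)))) = {s : every successor in {s1, s4, s5}} = {s1, s4, s5}
s0 ∉ Sat(AX (a & (EG (EF q)))) = {s1, s4, s5}, so the formula does not hold at s0.

No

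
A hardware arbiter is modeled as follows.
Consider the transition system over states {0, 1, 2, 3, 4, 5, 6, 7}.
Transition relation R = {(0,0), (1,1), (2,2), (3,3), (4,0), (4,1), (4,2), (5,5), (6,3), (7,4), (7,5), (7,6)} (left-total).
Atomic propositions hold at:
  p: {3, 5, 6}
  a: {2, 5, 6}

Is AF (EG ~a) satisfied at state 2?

No

Sat(~a) = {0, 1, 3, 4, 7}
EG ~a: greatest fixpoint, start Z0 = {0, 1, 3, 4, 7}, keep only states in Sat with some successor in Z. Already a fixed point.
Sat(EG ~a) = {0, 1, 3, 4, 7}
AF (EG ~a): least fixpoint, start Z0 = {0, 1, 3, 4, 7}, add states with every successor in Z. Z1 = {0, 1, 3, 4, 6, 7}; fixed.
Sat(AF (EG ~a)) = {0, 1, 3, 4, 6, 7}
2 ∉ Sat(AF (EG ~a)) = {0, 1, 3, 4, 6, 7}, so the formula does not hold at 2.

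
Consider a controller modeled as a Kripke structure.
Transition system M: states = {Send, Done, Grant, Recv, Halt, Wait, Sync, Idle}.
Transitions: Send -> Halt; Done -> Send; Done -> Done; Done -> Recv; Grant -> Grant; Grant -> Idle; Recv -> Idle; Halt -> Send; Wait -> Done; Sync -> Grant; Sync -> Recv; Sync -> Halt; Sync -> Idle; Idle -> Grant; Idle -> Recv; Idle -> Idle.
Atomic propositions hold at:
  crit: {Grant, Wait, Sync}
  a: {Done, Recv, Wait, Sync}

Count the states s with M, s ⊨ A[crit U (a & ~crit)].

Sat(~crit) = {Send, Done, Recv, Halt, Idle}
Sat(a & ~crit) = {Done, Recv}
A[crit U (a & ~crit)]: least fixpoint, start Z0 = Sat((a & ~crit)) = {Done, Recv}, add states in Sat(crit) with every successor in Z. Z1 = {Done, Recv, Wait}; fixed.
Sat(A[crit U (a & ~crit)]) = {Done, Recv, Wait}
|Sat(A[crit U (a & ~crit)])| = |{Done, Recv, Wait}| = 3.

3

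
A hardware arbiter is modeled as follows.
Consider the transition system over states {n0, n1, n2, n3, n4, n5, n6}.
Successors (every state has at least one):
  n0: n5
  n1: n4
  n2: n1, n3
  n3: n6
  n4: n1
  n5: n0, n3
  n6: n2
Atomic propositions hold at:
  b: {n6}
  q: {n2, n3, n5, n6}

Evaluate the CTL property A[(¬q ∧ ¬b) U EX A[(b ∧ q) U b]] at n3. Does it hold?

Sat(¬q) = {n0, n1, n4}
Sat(¬b) = {n0, n1, n2, n3, n4, n5}
Sat(¬q ∧ ¬b) = {n0, n1, n4}
Sat(b ∧ q) = {n6}
A[(b ∧ q) U b]: least fixpoint, start Z0 = Sat(b) = {n6}, add states in Sat(b ∧ q) with every successor in Z. Already a fixed point.
Sat(A[(b ∧ q) U b]) = {n6}
Sat(EX A[(b ∧ q) U b]) = {s : some successor in {n6}} = {n3}
A[(¬q ∧ ¬b) U EX A[(b ∧ q) U b]]: least fixpoint, start Z0 = Sat(EX A[(b ∧ q) U b]) = {n3}, add states in Sat(¬q ∧ ¬b) with every successor in Z. Already a fixed point.
Sat(A[(¬q ∧ ¬b) U EX A[(b ∧ q) U b]]) = {n3}
n3 ∈ Sat(A[(¬q ∧ ¬b) U EX A[(b ∧ q) U b]]) = {n3}, so the formula holds at n3.

Yes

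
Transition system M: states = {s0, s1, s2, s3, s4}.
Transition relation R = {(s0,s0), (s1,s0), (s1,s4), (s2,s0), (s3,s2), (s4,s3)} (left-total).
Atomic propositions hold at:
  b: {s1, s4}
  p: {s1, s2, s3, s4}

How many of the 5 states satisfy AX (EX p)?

Sat(EX p) = {s : some successor in {s1, s2, s3, s4}} = {s1, s3, s4}
Sat(AX (EX p)) = {s : every successor in {s1, s3, s4}} = {s4}
|Sat(AX (EX p))| = |{s4}| = 1.

1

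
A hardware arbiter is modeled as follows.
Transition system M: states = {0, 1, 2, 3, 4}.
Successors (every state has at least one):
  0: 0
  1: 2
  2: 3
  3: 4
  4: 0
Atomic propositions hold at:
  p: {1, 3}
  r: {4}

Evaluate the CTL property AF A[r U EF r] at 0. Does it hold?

No

EF r: least fixpoint, start Z0 = {4}, add states with some successor in Z. Z1 = {3, 4}; Z2 = {2, 3, 4}; Z3 = {1, 2, 3, 4}; fixed.
Sat(EF r) = {1, 2, 3, 4}
A[r U EF r]: least fixpoint, start Z0 = Sat(EF r) = {1, 2, 3, 4}, add states in Sat(r) with every successor in Z. Already a fixed point.
Sat(A[r U EF r]) = {1, 2, 3, 4}
AF A[r U EF r]: least fixpoint, start Z0 = {1, 2, 3, 4}, add states with every successor in Z. Already a fixed point.
Sat(AF A[r U EF r]) = {1, 2, 3, 4}
0 ∉ Sat(AF A[r U EF r]) = {1, 2, 3, 4}, so the formula does not hold at 0.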